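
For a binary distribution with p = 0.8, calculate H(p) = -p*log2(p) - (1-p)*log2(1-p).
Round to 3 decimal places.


H = -0.8*log2(0.8) - 0.2*log2(0.2) = 0.722.

0.722


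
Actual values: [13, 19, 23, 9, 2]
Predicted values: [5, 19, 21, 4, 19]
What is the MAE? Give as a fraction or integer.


MAE = (1/5) * (|13-5|=8 + |19-19|=0 + |23-21|=2 + |9-4|=5 + |2-19|=17). Sum = 32. MAE = 32/5.

32/5


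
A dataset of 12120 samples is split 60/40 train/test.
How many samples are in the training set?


Test set = 12120 * 40% = 4848. Training set = 12120 - 4848 = 7272.

7272


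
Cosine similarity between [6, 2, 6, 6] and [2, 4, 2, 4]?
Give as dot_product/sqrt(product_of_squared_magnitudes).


dot = 56. |a|^2 = 112, |b|^2 = 40. cos = 56/sqrt(4480).

56/sqrt(4480)


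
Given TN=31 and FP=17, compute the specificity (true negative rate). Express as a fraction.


Specificity = TN / (TN + FP) = 31 / 48 = 31/48.

31/48


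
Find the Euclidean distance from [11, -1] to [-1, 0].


d = sqrt(sum of squared differences). (11--1)^2=144, (-1-0)^2=1. Sum = 145.

sqrt(145)


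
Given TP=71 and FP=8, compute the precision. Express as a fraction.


Precision = TP / (TP + FP) = 71 / 79 = 71/79.

71/79


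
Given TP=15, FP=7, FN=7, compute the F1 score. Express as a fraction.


Precision = 15/22 = 15/22. Recall = 15/22 = 15/22. F1 = 2*P*R/(P+R) = 15/22.

15/22


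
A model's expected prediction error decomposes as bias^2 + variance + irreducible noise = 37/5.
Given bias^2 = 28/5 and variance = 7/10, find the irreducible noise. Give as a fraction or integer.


Total error = bias^2 + variance + irreducible noise. So irreducible noise = 37/5 - 28/5 - 7/10 = 11/10.

11/10


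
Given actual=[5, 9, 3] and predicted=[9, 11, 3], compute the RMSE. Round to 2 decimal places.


MSE = 6.6667. RMSE = sqrt(6.6667) = 2.58.

2.58


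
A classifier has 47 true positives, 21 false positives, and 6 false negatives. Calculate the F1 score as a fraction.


Precision = 47/68 = 47/68. Recall = 47/53 = 47/53. F1 = 2*P*R/(P+R) = 94/121.

94/121


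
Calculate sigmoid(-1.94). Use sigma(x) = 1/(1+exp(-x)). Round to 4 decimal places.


sigma(-1.94) = 1/(1+e^(1.94)) = 1/(1+6.958751) = 1/7.958751 = 0.1256.

0.1256


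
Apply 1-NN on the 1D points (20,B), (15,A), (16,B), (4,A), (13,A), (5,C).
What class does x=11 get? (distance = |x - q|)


Distances: |20-11|=9, |15-11|=4, |16-11|=5, |4-11|=7, |13-11|=2, |5-11|=6. 1 nearest: (13,A). Counts: {'A': 1}. Majority class: A.

A


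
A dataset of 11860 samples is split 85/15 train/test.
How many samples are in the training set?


Test set = 11860 * 15% = 1779. Training set = 11860 - 1779 = 10081.

10081


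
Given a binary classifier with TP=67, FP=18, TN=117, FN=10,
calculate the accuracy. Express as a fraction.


Accuracy = (TP + TN) / (TP + TN + FP + FN) = (67 + 117) / 212 = 46/53.

46/53


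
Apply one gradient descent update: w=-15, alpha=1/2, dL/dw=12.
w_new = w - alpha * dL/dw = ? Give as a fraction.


w_new = -15 - 1/2 * 12 = -15 - 6 = -21.

-21


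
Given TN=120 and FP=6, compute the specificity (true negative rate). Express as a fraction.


Specificity = TN / (TN + FP) = 120 / 126 = 20/21.

20/21


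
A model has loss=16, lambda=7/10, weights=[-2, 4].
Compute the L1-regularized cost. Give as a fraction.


L1 norm = sum(|w|) = 6. J = 16 + 7/10 * 6 = 101/5.

101/5


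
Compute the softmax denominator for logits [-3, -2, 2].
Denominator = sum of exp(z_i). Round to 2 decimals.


Denom = e^-3=0.0498 + e^-2=0.1353 + e^2=7.3891. Sum = 7.5742, which rounds to 7.57.

7.57


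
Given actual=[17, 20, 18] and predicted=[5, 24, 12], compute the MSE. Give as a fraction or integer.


MSE = (1/3) * ((17-5)^2=144 + (20-24)^2=16 + (18-12)^2=36). Sum = 196. MSE = 196/3.

196/3


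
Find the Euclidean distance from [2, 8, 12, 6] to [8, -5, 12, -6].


d = sqrt(sum of squared differences). (2-8)^2=36, (8--5)^2=169, (12-12)^2=0, (6--6)^2=144. Sum = 349.

sqrt(349)


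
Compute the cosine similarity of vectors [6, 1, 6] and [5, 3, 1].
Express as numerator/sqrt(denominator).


dot = 39. |a|^2 = 73, |b|^2 = 35. cos = 39/sqrt(2555).

39/sqrt(2555)


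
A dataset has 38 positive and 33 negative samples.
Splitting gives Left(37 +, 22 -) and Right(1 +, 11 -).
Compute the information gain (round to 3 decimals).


H(parent) = 0.9964. H(left) = 0.9529, H(right) = 0.4138. Weighted = (59/71)*0.9529 + (12/71)*0.4138 = 0.8618. IG = 0.9964 - 0.8618 = 0.1346, which rounds to 0.135.

0.135


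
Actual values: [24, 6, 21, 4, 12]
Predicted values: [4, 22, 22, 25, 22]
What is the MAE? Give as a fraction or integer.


MAE = (1/5) * (|24-4|=20 + |6-22|=16 + |21-22|=1 + |4-25|=21 + |12-22|=10). Sum = 68. MAE = 68/5.

68/5


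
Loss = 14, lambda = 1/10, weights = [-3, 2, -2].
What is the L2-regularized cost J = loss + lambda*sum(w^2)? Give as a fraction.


L2 sq norm = sum(w^2) = 17. J = 14 + 1/10 * 17 = 157/10.

157/10


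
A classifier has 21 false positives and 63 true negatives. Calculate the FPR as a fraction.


FPR = FP / (FP + TN) = 21 / 84 = 1/4.

1/4


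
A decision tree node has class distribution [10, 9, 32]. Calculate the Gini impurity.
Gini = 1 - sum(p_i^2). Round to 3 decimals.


Total = 51. Proportions: 10/51, 9/51, 32/51. sum(p_i^2) = 0.4633. Gini = 1 - 0.4633 = 0.5367, which rounds to 0.537.

0.537


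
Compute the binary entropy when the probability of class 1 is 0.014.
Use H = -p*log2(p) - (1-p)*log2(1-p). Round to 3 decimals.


H = -0.014*log2(0.014) - 0.986*log2(0.986) = 0.106.

0.106


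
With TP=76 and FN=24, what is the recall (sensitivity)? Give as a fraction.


Recall = TP / (TP + FN) = 76 / 100 = 19/25.

19/25


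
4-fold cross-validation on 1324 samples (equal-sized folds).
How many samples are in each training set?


Each validation fold has 1324/4 = 331 samples. Training set = 1324 - 331 = 993.

993


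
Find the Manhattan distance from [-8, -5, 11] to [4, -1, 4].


d = sum of absolute differences: |-8-4|=12 + |-5--1|=4 + |11-4|=7 = 23.

23


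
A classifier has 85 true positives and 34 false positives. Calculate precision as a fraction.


Precision = TP / (TP + FP) = 85 / 119 = 5/7.

5/7


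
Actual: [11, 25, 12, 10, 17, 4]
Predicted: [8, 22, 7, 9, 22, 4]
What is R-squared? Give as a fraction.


Mean(y) = 79/6. SS_res = 69. SS_tot = 1529/6. R^2 = 1 - 69/(1529/6) = 1115/1529.

1115/1529


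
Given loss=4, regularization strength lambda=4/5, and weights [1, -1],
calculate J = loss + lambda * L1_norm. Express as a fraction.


L1 norm = sum(|w|) = 2. J = 4 + 4/5 * 2 = 28/5.

28/5


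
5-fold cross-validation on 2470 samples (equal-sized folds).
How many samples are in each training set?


Each validation fold has 2470/5 = 494 samples. Training set = 2470 - 494 = 1976.

1976


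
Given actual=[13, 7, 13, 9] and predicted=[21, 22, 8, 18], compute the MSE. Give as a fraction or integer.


MSE = (1/4) * ((13-21)^2=64 + (7-22)^2=225 + (13-8)^2=25 + (9-18)^2=81). Sum = 395. MSE = 395/4.

395/4


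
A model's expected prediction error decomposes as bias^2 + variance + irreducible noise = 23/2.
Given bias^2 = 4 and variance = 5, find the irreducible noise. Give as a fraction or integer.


Total error = bias^2 + variance + irreducible noise. So irreducible noise = 23/2 - 4 - 5 = 5/2.

5/2


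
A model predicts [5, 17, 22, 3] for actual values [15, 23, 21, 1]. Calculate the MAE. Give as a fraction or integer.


MAE = (1/4) * (|15-5|=10 + |23-17|=6 + |21-22|=1 + |1-3|=2). Sum = 19. MAE = 19/4.

19/4


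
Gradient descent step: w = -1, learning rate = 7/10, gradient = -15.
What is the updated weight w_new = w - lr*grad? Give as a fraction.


w_new = -1 - 7/10 * -15 = -1 - -21/2 = 19/2.

19/2


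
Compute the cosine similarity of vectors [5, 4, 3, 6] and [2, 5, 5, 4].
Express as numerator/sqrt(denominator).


dot = 69. |a|^2 = 86, |b|^2 = 70. cos = 69/sqrt(6020).

69/sqrt(6020)


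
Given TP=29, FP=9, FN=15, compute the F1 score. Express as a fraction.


Precision = 29/38 = 29/38. Recall = 29/44 = 29/44. F1 = 2*P*R/(P+R) = 29/41.

29/41


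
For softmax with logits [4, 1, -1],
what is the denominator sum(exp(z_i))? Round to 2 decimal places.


Denom = e^4=54.5982 + e^1=2.7183 + e^-1=0.3679. Sum = 57.6844, which rounds to 57.68.

57.68


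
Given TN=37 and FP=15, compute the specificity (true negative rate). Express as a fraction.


Specificity = TN / (TN + FP) = 37 / 52 = 37/52.

37/52


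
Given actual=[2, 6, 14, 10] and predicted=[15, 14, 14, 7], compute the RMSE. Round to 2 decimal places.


MSE = 60.5000. RMSE = sqrt(60.5000) = 7.78.

7.78


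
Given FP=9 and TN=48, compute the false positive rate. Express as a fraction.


FPR = FP / (FP + TN) = 9 / 57 = 3/19.

3/19


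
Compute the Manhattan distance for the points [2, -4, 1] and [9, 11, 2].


d = sum of absolute differences: |2-9|=7 + |-4-11|=15 + |1-2|=1 = 23.

23


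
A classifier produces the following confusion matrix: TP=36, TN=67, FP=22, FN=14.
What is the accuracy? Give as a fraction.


Accuracy = (TP + TN) / (TP + TN + FP + FN) = (36 + 67) / 139 = 103/139.

103/139


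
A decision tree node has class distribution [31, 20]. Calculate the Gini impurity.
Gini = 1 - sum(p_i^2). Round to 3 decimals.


Total = 51. Proportions: 31/51, 20/51. sum(p_i^2) = 0.5233. Gini = 1 - 0.5233 = 0.4767, which rounds to 0.477.

0.477


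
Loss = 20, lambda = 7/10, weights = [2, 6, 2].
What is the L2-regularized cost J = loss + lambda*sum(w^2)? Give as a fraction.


L2 sq norm = sum(w^2) = 44. J = 20 + 7/10 * 44 = 254/5.

254/5


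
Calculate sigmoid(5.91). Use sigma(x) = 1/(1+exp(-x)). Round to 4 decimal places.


sigma(5.91) = 1/(1+e^(-5.91)) = 1/(1+0.002712) = 1/1.002712 = 0.9973.

0.9973


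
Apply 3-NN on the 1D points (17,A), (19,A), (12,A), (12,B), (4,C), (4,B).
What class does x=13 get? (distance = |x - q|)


Distances: |17-13|=4, |19-13|=6, |12-13|=1, |12-13|=1, |4-13|=9, |4-13|=9. 3 nearest: (12,A), (12,B), (17,A). Counts: {'A': 2, 'B': 1}. Majority class: A.

A


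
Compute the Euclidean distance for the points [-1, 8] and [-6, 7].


d = sqrt(sum of squared differences). (-1--6)^2=25, (8-7)^2=1. Sum = 26.

sqrt(26)


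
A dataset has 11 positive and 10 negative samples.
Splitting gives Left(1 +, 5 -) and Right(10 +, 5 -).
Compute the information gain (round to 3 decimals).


H(parent) = 0.9984. H(left) = 0.6500, H(right) = 0.9183. Weighted = (6/21)*0.6500 + (15/21)*0.9183 = 0.8416. IG = 0.9984 - 0.8416 = 0.1568, which rounds to 0.157.

0.157


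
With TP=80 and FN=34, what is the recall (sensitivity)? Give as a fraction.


Recall = TP / (TP + FN) = 80 / 114 = 40/57.

40/57


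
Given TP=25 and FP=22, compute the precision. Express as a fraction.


Precision = TP / (TP + FP) = 25 / 47 = 25/47.

25/47


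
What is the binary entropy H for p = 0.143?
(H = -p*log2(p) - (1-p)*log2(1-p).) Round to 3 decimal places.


H = -0.143*log2(0.143) - 0.857*log2(0.857) = 0.592.

0.592


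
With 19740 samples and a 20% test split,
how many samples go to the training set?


Test set = 19740 * 20% = 3948. Training set = 19740 - 3948 = 15792.

15792


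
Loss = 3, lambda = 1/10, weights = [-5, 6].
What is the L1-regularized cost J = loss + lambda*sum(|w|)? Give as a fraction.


L1 norm = sum(|w|) = 11. J = 3 + 1/10 * 11 = 41/10.

41/10


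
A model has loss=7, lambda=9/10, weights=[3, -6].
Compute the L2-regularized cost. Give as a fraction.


L2 sq norm = sum(w^2) = 45. J = 7 + 9/10 * 45 = 95/2.

95/2


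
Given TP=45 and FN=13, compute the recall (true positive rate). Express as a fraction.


Recall = TP / (TP + FN) = 45 / 58 = 45/58.

45/58


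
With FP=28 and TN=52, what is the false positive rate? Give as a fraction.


FPR = FP / (FP + TN) = 28 / 80 = 7/20.

7/20


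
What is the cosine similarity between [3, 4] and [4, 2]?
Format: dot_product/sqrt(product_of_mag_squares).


dot = 20. |a|^2 = 25, |b|^2 = 20. cos = 20/sqrt(500).

20/sqrt(500)


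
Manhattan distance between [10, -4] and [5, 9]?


d = sum of absolute differences: |10-5|=5 + |-4-9|=13 = 18.

18


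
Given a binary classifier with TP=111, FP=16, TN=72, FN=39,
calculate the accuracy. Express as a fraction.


Accuracy = (TP + TN) / (TP + TN + FP + FN) = (111 + 72) / 238 = 183/238.

183/238


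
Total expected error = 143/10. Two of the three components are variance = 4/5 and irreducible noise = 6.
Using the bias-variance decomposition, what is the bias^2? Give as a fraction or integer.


Total error = bias^2 + variance + irreducible noise. So bias^2 = 143/10 - 4/5 - 6 = 15/2.

15/2


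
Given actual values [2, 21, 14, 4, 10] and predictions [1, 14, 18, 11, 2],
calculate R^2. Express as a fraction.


Mean(y) = 51/5. SS_res = 179. SS_tot = 1184/5. R^2 = 1 - 179/(1184/5) = 289/1184.

289/1184


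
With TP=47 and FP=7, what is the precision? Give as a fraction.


Precision = TP / (TP + FP) = 47 / 54 = 47/54.

47/54


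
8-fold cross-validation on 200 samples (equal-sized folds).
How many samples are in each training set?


Each validation fold has 200/8 = 25 samples. Training set = 200 - 25 = 175.

175


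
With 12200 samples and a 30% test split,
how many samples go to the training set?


Test set = 12200 * 30% = 3660. Training set = 12200 - 3660 = 8540.

8540


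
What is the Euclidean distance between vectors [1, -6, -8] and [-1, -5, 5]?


d = sqrt(sum of squared differences). (1--1)^2=4, (-6--5)^2=1, (-8-5)^2=169. Sum = 174.

sqrt(174)


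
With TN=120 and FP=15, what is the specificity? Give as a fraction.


Specificity = TN / (TN + FP) = 120 / 135 = 8/9.

8/9


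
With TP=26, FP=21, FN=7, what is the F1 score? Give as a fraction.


Precision = 26/47 = 26/47. Recall = 26/33 = 26/33. F1 = 2*P*R/(P+R) = 13/20.

13/20


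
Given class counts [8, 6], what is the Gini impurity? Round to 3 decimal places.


Total = 14. Proportions: 8/14, 6/14. sum(p_i^2) = 0.5102. Gini = 1 - 0.5102 = 0.4898, which rounds to 0.490.

0.490


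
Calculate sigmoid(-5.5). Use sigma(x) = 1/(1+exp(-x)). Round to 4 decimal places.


sigma(-5.5) = 1/(1+e^(5.5)) = 1/(1+244.691932) = 1/245.691932 = 0.0041.

0.0041


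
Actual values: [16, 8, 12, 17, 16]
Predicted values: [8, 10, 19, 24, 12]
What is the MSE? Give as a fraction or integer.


MSE = (1/5) * ((16-8)^2=64 + (8-10)^2=4 + (12-19)^2=49 + (17-24)^2=49 + (16-12)^2=16). Sum = 182. MSE = 182/5.

182/5


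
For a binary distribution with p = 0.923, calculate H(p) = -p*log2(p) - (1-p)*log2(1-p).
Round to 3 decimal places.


H = -0.923*log2(0.923) - 0.077*log2(0.077) = 0.392.

0.392


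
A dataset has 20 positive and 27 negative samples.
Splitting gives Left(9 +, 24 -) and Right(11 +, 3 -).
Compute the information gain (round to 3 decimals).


H(parent) = 0.9839. H(left) = 0.8454, H(right) = 0.7496. Weighted = (33/47)*0.8454 + (14/47)*0.7496 = 0.8169. IG = 0.9839 - 0.8169 = 0.1670, which rounds to 0.167.

0.167


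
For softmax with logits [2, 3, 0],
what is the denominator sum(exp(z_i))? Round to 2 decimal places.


Denom = e^2=7.3891 + e^3=20.0855 + e^0=1.0000. Sum = 28.4746, which rounds to 28.47.

28.47


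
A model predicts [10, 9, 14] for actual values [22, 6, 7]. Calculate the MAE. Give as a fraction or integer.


MAE = (1/3) * (|22-10|=12 + |6-9|=3 + |7-14|=7). Sum = 22. MAE = 22/3.

22/3


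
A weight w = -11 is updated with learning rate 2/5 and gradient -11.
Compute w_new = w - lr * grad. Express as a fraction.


w_new = -11 - 2/5 * -11 = -11 - -22/5 = -33/5.

-33/5


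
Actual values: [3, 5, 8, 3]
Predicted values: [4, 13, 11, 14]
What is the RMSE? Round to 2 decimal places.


MSE = 48.7500. RMSE = sqrt(48.7500) = 6.98.

6.98


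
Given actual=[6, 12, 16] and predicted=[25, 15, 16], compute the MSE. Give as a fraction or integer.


MSE = (1/3) * ((6-25)^2=361 + (12-15)^2=9 + (16-16)^2=0). Sum = 370. MSE = 370/3.

370/3


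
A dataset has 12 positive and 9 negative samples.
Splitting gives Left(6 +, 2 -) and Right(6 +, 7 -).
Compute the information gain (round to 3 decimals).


H(parent) = 0.9852. H(left) = 0.8113, H(right) = 0.9957. Weighted = (8/21)*0.8113 + (13/21)*0.9957 = 0.9255. IG = 0.9852 - 0.9255 = 0.0597, which rounds to 0.060.

0.060


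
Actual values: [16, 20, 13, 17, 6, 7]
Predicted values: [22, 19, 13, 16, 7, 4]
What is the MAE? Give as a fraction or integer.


MAE = (1/6) * (|16-22|=6 + |20-19|=1 + |13-13|=0 + |17-16|=1 + |6-7|=1 + |7-4|=3). Sum = 12. MAE = 2.

2


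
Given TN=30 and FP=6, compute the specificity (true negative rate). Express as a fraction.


Specificity = TN / (TN + FP) = 30 / 36 = 5/6.

5/6


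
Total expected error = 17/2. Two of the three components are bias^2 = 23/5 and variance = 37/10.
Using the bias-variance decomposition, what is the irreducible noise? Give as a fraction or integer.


Total error = bias^2 + variance + irreducible noise. So irreducible noise = 17/2 - 23/5 - 37/10 = 1/5.

1/5


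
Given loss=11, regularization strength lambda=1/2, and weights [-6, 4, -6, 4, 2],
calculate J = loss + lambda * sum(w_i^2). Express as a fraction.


L2 sq norm = sum(w^2) = 108. J = 11 + 1/2 * 108 = 65.

65


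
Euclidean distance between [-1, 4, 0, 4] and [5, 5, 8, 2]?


d = sqrt(sum of squared differences). (-1-5)^2=36, (4-5)^2=1, (0-8)^2=64, (4-2)^2=4. Sum = 105.

sqrt(105)


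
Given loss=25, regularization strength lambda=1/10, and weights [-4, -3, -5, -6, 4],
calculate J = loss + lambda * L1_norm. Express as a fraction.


L1 norm = sum(|w|) = 22. J = 25 + 1/10 * 22 = 136/5.

136/5


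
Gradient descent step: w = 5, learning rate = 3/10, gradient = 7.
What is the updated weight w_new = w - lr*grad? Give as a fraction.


w_new = 5 - 3/10 * 7 = 5 - 21/10 = 29/10.

29/10


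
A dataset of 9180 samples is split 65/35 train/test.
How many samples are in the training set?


Test set = 9180 * 35% = 3213. Training set = 9180 - 3213 = 5967.

5967


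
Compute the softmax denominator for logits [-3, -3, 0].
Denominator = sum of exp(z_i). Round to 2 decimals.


Denom = e^-3=0.0498 + e^-3=0.0498 + e^0=1.0000. Sum = 1.0996, which rounds to 1.10.

1.10


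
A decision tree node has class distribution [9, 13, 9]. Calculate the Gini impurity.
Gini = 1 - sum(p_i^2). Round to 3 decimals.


Total = 31. Proportions: 9/31, 13/31, 9/31. sum(p_i^2) = 0.3444. Gini = 1 - 0.3444 = 0.6556, which rounds to 0.656.

0.656


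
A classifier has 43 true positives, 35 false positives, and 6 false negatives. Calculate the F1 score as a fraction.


Precision = 43/78 = 43/78. Recall = 43/49 = 43/49. F1 = 2*P*R/(P+R) = 86/127.

86/127


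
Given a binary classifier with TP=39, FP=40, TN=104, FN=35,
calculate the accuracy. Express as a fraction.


Accuracy = (TP + TN) / (TP + TN + FP + FN) = (39 + 104) / 218 = 143/218.

143/218


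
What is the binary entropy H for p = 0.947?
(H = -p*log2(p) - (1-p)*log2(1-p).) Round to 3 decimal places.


H = -0.947*log2(0.947) - 0.053*log2(0.053) = 0.299.

0.299


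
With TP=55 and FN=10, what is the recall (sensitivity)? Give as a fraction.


Recall = TP / (TP + FN) = 55 / 65 = 11/13.

11/13


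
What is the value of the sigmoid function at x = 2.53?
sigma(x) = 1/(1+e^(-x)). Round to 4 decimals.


sigma(2.53) = 1/(1+e^(-2.53)) = 1/(1+0.079659) = 1/1.079659 = 0.9262.

0.9262


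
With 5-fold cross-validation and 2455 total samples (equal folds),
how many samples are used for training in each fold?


Each validation fold has 2455/5 = 491 samples. Training set = 2455 - 491 = 1964.

1964


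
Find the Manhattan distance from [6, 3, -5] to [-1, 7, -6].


d = sum of absolute differences: |6--1|=7 + |3-7|=4 + |-5--6|=1 = 12.

12


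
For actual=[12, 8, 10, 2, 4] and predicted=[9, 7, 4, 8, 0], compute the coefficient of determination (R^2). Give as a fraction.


Mean(y) = 36/5. SS_res = 98. SS_tot = 344/5. R^2 = 1 - 98/(344/5) = -73/172.

-73/172


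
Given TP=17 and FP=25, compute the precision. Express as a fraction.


Precision = TP / (TP + FP) = 17 / 42 = 17/42.

17/42


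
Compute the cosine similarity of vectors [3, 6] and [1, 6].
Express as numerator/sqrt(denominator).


dot = 39. |a|^2 = 45, |b|^2 = 37. cos = 39/sqrt(1665).

39/sqrt(1665)


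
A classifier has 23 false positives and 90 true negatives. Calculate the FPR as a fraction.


FPR = FP / (FP + TN) = 23 / 113 = 23/113.

23/113


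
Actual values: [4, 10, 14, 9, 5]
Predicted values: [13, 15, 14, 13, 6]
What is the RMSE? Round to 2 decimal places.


MSE = 24.6000. RMSE = sqrt(24.6000) = 4.96.

4.96


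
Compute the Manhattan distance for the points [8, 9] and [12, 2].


d = sum of absolute differences: |8-12|=4 + |9-2|=7 = 11.

11


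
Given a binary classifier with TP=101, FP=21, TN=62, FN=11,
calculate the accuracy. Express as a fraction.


Accuracy = (TP + TN) / (TP + TN + FP + FN) = (101 + 62) / 195 = 163/195.

163/195


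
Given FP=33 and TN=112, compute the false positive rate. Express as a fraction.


FPR = FP / (FP + TN) = 33 / 145 = 33/145.

33/145


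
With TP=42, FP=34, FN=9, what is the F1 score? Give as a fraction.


Precision = 42/76 = 21/38. Recall = 42/51 = 14/17. F1 = 2*P*R/(P+R) = 84/127.

84/127


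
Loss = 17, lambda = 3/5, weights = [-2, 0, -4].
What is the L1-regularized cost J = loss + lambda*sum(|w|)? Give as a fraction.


L1 norm = sum(|w|) = 6. J = 17 + 3/5 * 6 = 103/5.

103/5


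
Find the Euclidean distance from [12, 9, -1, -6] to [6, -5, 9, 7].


d = sqrt(sum of squared differences). (12-6)^2=36, (9--5)^2=196, (-1-9)^2=100, (-6-7)^2=169. Sum = 501.

sqrt(501)


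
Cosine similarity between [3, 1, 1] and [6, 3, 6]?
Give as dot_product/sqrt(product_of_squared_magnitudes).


dot = 27. |a|^2 = 11, |b|^2 = 81. cos = 27/sqrt(891).

27/sqrt(891)


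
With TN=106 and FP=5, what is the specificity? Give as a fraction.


Specificity = TN / (TN + FP) = 106 / 111 = 106/111.

106/111


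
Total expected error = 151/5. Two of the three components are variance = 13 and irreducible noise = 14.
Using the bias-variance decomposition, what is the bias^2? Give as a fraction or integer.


Total error = bias^2 + variance + irreducible noise. So bias^2 = 151/5 - 13 - 14 = 16/5.

16/5


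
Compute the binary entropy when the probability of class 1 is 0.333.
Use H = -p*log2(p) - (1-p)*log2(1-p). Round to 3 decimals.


H = -0.333*log2(0.333) - 0.667*log2(0.667) = 0.918.

0.918


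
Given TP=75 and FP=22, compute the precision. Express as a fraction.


Precision = TP / (TP + FP) = 75 / 97 = 75/97.

75/97


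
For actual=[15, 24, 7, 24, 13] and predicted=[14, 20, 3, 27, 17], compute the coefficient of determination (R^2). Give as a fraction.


Mean(y) = 83/5. SS_res = 58. SS_tot = 1086/5. R^2 = 1 - 58/(1086/5) = 398/543.

398/543


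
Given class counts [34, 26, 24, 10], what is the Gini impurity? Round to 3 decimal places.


Total = 94. Proportions: 34/94, 26/94, 24/94, 10/94. sum(p_i^2) = 0.2838. Gini = 1 - 0.2838 = 0.7162, which rounds to 0.716.

0.716


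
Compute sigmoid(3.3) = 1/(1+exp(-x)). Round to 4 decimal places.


sigma(3.3) = 1/(1+e^(-3.3)) = 1/(1+0.036883) = 1/1.036883 = 0.9644.

0.9644


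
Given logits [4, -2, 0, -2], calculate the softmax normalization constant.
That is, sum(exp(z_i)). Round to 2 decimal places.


Denom = e^4=54.5982 + e^-2=0.1353 + e^0=1.0000 + e^-2=0.1353. Sum = 55.8688, which rounds to 55.87.

55.87


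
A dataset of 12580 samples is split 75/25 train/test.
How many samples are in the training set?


Test set = 12580 * 25% = 3145. Training set = 12580 - 3145 = 9435.

9435


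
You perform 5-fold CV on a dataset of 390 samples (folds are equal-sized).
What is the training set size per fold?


Each validation fold has 390/5 = 78 samples. Training set = 390 - 78 = 312.

312


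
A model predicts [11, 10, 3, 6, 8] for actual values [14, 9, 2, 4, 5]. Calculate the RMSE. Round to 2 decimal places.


MSE = 4.8000. RMSE = sqrt(4.8000) = 2.19.

2.19


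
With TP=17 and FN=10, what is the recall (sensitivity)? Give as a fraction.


Recall = TP / (TP + FN) = 17 / 27 = 17/27.

17/27


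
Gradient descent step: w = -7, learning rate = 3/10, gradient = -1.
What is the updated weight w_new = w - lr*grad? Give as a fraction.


w_new = -7 - 3/10 * -1 = -7 - -3/10 = -67/10.

-67/10


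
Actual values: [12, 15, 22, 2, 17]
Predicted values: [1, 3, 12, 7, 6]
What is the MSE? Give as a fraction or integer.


MSE = (1/5) * ((12-1)^2=121 + (15-3)^2=144 + (22-12)^2=100 + (2-7)^2=25 + (17-6)^2=121). Sum = 511. MSE = 511/5.

511/5


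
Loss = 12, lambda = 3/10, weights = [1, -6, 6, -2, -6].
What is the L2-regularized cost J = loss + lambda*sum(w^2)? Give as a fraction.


L2 sq norm = sum(w^2) = 113. J = 12 + 3/10 * 113 = 459/10.

459/10


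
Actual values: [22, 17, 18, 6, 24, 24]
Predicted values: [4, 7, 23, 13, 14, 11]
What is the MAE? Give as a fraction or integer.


MAE = (1/6) * (|22-4|=18 + |17-7|=10 + |18-23|=5 + |6-13|=7 + |24-14|=10 + |24-11|=13). Sum = 63. MAE = 21/2.

21/2


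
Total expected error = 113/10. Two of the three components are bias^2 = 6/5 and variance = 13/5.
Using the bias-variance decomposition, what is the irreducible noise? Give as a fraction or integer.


Total error = bias^2 + variance + irreducible noise. So irreducible noise = 113/10 - 6/5 - 13/5 = 15/2.

15/2


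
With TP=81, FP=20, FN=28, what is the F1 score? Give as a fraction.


Precision = 81/101 = 81/101. Recall = 81/109 = 81/109. F1 = 2*P*R/(P+R) = 27/35.

27/35


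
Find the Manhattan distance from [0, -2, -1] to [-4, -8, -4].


d = sum of absolute differences: |0--4|=4 + |-2--8|=6 + |-1--4|=3 = 13.

13


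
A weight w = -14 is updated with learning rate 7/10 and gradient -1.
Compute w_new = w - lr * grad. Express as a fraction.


w_new = -14 - 7/10 * -1 = -14 - -7/10 = -133/10.

-133/10


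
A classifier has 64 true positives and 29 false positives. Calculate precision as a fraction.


Precision = TP / (TP + FP) = 64 / 93 = 64/93.

64/93


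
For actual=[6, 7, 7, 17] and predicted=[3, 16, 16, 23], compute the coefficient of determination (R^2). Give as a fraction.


Mean(y) = 37/4. SS_res = 207. SS_tot = 323/4. R^2 = 1 - 207/(323/4) = -505/323.

-505/323


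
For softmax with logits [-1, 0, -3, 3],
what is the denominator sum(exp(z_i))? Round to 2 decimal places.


Denom = e^-1=0.3679 + e^0=1.0000 + e^-3=0.0498 + e^3=20.0855. Sum = 21.5032, which rounds to 21.50.

21.50


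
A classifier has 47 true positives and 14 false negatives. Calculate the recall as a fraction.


Recall = TP / (TP + FN) = 47 / 61 = 47/61.

47/61


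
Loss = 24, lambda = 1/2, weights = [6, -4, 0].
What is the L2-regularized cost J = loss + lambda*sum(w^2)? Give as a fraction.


L2 sq norm = sum(w^2) = 52. J = 24 + 1/2 * 52 = 50.

50


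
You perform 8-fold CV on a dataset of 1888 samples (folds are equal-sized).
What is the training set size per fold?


Each validation fold has 1888/8 = 236 samples. Training set = 1888 - 236 = 1652.

1652


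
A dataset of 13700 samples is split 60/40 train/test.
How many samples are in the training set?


Test set = 13700 * 40% = 5480. Training set = 13700 - 5480 = 8220.

8220


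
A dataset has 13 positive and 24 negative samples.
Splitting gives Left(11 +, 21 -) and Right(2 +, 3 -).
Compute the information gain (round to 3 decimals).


H(parent) = 0.9353. H(left) = 0.9284, H(right) = 0.9710. Weighted = (32/37)*0.9284 + (5/37)*0.9710 = 0.9342. IG = 0.9353 - 0.9342 = 0.0011, which rounds to 0.001.

0.001


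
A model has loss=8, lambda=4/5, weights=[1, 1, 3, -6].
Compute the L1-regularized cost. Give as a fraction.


L1 norm = sum(|w|) = 11. J = 8 + 4/5 * 11 = 84/5.

84/5


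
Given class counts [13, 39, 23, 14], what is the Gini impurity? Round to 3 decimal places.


Total = 89. Proportions: 13/89, 39/89, 23/89, 14/89. sum(p_i^2) = 0.3049. Gini = 1 - 0.3049 = 0.6951, which rounds to 0.695.

0.695


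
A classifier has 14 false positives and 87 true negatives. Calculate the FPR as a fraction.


FPR = FP / (FP + TN) = 14 / 101 = 14/101.

14/101


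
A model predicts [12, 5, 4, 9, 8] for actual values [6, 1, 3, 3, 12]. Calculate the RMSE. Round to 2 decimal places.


MSE = 21.0000. RMSE = sqrt(21.0000) = 4.58.

4.58


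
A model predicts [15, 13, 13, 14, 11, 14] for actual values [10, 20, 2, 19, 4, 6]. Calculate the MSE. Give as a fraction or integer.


MSE = (1/6) * ((10-15)^2=25 + (20-13)^2=49 + (2-13)^2=121 + (19-14)^2=25 + (4-11)^2=49 + (6-14)^2=64). Sum = 333. MSE = 111/2.

111/2


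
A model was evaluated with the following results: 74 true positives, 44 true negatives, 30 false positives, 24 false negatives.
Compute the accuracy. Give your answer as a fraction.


Accuracy = (TP + TN) / (TP + TN + FP + FN) = (74 + 44) / 172 = 59/86.

59/86


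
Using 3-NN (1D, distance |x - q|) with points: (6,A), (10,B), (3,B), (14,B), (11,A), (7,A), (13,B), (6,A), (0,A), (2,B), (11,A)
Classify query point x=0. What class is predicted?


Distances: |6-0|=6, |10-0|=10, |3-0|=3, |14-0|=14, |11-0|=11, |7-0|=7, |13-0|=13, |6-0|=6, |0-0|=0, |2-0|=2, |11-0|=11. 3 nearest: (0,A), (2,B), (3,B). Counts: {'A': 1, 'B': 2}. Majority class: B.

B


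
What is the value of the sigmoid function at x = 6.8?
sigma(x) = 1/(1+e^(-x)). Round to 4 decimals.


sigma(6.8) = 1/(1+e^(-6.8)) = 1/(1+0.001114) = 1/1.001114 = 0.9989.

0.9989


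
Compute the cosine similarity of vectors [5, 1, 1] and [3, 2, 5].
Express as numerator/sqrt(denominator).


dot = 22. |a|^2 = 27, |b|^2 = 38. cos = 22/sqrt(1026).

22/sqrt(1026)


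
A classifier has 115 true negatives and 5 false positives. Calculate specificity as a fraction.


Specificity = TN / (TN + FP) = 115 / 120 = 23/24.

23/24


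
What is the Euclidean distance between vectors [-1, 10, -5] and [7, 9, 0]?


d = sqrt(sum of squared differences). (-1-7)^2=64, (10-9)^2=1, (-5-0)^2=25. Sum = 90.

sqrt(90)


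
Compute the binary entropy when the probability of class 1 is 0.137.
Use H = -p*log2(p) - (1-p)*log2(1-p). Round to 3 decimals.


H = -0.137*log2(0.137) - 0.863*log2(0.863) = 0.576.

0.576


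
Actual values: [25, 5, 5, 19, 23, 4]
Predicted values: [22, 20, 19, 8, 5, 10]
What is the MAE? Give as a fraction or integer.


MAE = (1/6) * (|25-22|=3 + |5-20|=15 + |5-19|=14 + |19-8|=11 + |23-5|=18 + |4-10|=6). Sum = 67. MAE = 67/6.

67/6


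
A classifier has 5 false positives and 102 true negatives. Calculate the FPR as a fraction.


FPR = FP / (FP + TN) = 5 / 107 = 5/107.

5/107


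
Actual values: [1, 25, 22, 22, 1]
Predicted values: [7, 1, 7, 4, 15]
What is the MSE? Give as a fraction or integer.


MSE = (1/5) * ((1-7)^2=36 + (25-1)^2=576 + (22-7)^2=225 + (22-4)^2=324 + (1-15)^2=196). Sum = 1357. MSE = 1357/5.

1357/5


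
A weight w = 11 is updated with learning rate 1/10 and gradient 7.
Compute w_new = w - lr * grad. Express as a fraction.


w_new = 11 - 1/10 * 7 = 11 - 7/10 = 103/10.

103/10


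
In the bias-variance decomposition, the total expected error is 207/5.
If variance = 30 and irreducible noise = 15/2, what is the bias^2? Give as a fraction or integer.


Total error = bias^2 + variance + irreducible noise. So bias^2 = 207/5 - 30 - 15/2 = 39/10.

39/10


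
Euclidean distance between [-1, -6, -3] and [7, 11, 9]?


d = sqrt(sum of squared differences). (-1-7)^2=64, (-6-11)^2=289, (-3-9)^2=144. Sum = 497.

sqrt(497)


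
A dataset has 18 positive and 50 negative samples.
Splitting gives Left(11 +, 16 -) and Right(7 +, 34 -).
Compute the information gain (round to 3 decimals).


H(parent) = 0.8338. H(left) = 0.9751, H(right) = 0.6594. Weighted = (27/68)*0.9751 + (41/68)*0.6594 = 0.7848. IG = 0.8338 - 0.7848 = 0.0490, which rounds to 0.049.

0.049


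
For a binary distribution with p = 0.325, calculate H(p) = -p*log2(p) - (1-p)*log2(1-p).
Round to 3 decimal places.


H = -0.325*log2(0.325) - 0.675*log2(0.675) = 0.910.

0.910


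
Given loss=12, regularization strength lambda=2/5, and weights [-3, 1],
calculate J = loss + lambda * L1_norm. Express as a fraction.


L1 norm = sum(|w|) = 4. J = 12 + 2/5 * 4 = 68/5.

68/5


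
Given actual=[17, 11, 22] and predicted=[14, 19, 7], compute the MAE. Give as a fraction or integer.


MAE = (1/3) * (|17-14|=3 + |11-19|=8 + |22-7|=15). Sum = 26. MAE = 26/3.

26/3


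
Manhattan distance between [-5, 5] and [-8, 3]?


d = sum of absolute differences: |-5--8|=3 + |5-3|=2 = 5.

5


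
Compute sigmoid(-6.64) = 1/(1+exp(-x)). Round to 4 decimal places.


sigma(-6.64) = 1/(1+e^(6.64)) = 1/(1+765.094993) = 1/766.094993 = 0.0013.

0.0013


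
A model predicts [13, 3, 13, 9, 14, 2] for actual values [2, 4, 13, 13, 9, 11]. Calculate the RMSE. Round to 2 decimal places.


MSE = 40.6667. RMSE = sqrt(40.6667) = 6.38.

6.38


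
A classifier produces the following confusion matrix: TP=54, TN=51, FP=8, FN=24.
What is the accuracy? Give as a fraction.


Accuracy = (TP + TN) / (TP + TN + FP + FN) = (54 + 51) / 137 = 105/137.

105/137


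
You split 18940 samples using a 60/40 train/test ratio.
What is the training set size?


Test set = 18940 * 40% = 7576. Training set = 18940 - 7576 = 11364.

11364


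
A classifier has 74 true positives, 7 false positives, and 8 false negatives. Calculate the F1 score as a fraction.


Precision = 74/81 = 74/81. Recall = 74/82 = 37/41. F1 = 2*P*R/(P+R) = 148/163.

148/163


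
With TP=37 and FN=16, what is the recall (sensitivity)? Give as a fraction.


Recall = TP / (TP + FN) = 37 / 53 = 37/53.

37/53


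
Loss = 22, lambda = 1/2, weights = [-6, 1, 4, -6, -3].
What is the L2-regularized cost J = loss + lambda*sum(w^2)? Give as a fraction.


L2 sq norm = sum(w^2) = 98. J = 22 + 1/2 * 98 = 71.

71


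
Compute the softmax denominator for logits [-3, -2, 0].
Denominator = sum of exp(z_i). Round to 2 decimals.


Denom = e^-3=0.0498 + e^-2=0.1353 + e^0=1.0000. Sum = 1.1851, which rounds to 1.19.

1.19


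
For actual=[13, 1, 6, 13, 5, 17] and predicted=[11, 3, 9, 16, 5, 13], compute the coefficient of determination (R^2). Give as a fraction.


Mean(y) = 55/6. SS_res = 42. SS_tot = 1109/6. R^2 = 1 - 42/(1109/6) = 857/1109.

857/1109


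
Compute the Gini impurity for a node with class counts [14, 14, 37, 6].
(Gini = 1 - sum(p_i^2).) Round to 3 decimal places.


Total = 71. Proportions: 14/71, 14/71, 37/71, 6/71. sum(p_i^2) = 0.3565. Gini = 1 - 0.3565 = 0.6435, which rounds to 0.644.

0.644


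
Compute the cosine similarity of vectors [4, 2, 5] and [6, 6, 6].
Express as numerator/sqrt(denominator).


dot = 66. |a|^2 = 45, |b|^2 = 108. cos = 66/sqrt(4860).

66/sqrt(4860)


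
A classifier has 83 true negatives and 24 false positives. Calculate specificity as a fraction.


Specificity = TN / (TN + FP) = 83 / 107 = 83/107.

83/107


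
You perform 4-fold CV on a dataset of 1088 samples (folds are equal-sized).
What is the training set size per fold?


Each validation fold has 1088/4 = 272 samples. Training set = 1088 - 272 = 816.

816


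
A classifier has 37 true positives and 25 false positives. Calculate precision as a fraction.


Precision = TP / (TP + FP) = 37 / 62 = 37/62.

37/62


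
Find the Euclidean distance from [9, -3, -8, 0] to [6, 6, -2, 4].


d = sqrt(sum of squared differences). (9-6)^2=9, (-3-6)^2=81, (-8--2)^2=36, (0-4)^2=16. Sum = 142.

sqrt(142)


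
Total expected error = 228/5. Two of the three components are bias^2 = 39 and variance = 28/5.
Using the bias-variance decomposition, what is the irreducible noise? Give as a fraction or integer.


Total error = bias^2 + variance + irreducible noise. So irreducible noise = 228/5 - 39 - 28/5 = 1.

1


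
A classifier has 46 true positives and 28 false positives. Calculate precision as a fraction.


Precision = TP / (TP + FP) = 46 / 74 = 23/37.

23/37


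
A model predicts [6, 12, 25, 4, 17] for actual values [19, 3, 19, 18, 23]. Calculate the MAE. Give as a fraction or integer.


MAE = (1/5) * (|19-6|=13 + |3-12|=9 + |19-25|=6 + |18-4|=14 + |23-17|=6). Sum = 48. MAE = 48/5.

48/5


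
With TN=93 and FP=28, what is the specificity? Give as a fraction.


Specificity = TN / (TN + FP) = 93 / 121 = 93/121.

93/121


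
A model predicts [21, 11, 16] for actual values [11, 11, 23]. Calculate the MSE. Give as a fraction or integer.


MSE = (1/3) * ((11-21)^2=100 + (11-11)^2=0 + (23-16)^2=49). Sum = 149. MSE = 149/3.

149/3


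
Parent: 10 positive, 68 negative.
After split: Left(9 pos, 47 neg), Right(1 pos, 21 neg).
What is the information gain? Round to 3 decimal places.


H(parent) = 0.5525. H(left) = 0.6360, H(right) = 0.2668. Weighted = (56/78)*0.6360 + (22/78)*0.2668 = 0.5319. IG = 0.5525 - 0.5319 = 0.0206, which rounds to 0.021.

0.021


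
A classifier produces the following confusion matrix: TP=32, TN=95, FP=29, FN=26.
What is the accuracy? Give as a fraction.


Accuracy = (TP + TN) / (TP + TN + FP + FN) = (32 + 95) / 182 = 127/182.

127/182


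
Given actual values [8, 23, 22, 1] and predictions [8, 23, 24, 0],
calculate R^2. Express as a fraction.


Mean(y) = 27/2. SS_res = 5. SS_tot = 349. R^2 = 1 - 5/(349) = 344/349.

344/349


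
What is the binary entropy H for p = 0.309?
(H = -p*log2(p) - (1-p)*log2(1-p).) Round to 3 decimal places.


H = -0.309*log2(0.309) - 0.691*log2(0.691) = 0.892.

0.892


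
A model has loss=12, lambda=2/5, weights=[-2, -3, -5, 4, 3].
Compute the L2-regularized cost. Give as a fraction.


L2 sq norm = sum(w^2) = 63. J = 12 + 2/5 * 63 = 186/5.

186/5


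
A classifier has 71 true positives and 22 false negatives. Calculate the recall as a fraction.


Recall = TP / (TP + FN) = 71 / 93 = 71/93.

71/93


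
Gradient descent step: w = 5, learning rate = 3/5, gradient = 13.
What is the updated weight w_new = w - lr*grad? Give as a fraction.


w_new = 5 - 3/5 * 13 = 5 - 39/5 = -14/5.

-14/5


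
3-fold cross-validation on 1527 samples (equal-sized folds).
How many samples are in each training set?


Each validation fold has 1527/3 = 509 samples. Training set = 1527 - 509 = 1018.

1018


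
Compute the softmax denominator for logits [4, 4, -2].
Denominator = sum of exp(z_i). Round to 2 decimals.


Denom = e^4=54.5982 + e^4=54.5982 + e^-2=0.1353. Sum = 109.3317, which rounds to 109.33.

109.33


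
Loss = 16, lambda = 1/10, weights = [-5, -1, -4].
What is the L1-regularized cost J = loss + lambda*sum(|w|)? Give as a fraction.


L1 norm = sum(|w|) = 10. J = 16 + 1/10 * 10 = 17.

17


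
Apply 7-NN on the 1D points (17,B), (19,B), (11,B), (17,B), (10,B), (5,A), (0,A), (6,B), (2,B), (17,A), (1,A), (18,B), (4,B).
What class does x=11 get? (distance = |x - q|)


Distances: |17-11|=6, |19-11|=8, |11-11|=0, |17-11|=6, |10-11|=1, |5-11|=6, |0-11|=11, |6-11|=5, |2-11|=9, |17-11|=6, |1-11|=10, |18-11|=7, |4-11|=7. 7 nearest: (11,B), (10,B), (6,B), (5,A), (17,A), (17,B), (17,B). Counts: {'B': 5, 'A': 2}. Majority class: B.

B


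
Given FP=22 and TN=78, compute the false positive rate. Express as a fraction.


FPR = FP / (FP + TN) = 22 / 100 = 11/50.

11/50


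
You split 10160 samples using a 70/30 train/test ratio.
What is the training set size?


Test set = 10160 * 30% = 3048. Training set = 10160 - 3048 = 7112.

7112
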